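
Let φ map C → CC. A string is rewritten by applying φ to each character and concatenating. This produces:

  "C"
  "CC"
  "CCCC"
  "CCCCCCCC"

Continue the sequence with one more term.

Apply φ to CCCCCCCC symbol by symbol: C→CC, C→CC, C→CC, C→CC, C→CC, C→CC, C→CC, C→CC; joined: CC CC CC CC CC CC CC CC.

CCCCCCCCCCCCCCCC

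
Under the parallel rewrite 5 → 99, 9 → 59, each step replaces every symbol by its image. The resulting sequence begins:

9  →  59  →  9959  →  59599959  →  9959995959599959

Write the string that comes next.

Applying the rule to each of the 16 symbols of 9959995959599959 gives the pieces 59 59 99 59 59 59 99 59 99 59 99 59 59 59 99 59, which concatenate to the answer.

59599959595999599959995959599959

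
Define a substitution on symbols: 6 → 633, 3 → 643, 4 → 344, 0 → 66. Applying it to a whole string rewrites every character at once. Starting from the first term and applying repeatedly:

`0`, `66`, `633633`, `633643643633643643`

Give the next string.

Rewriting the 18 symbols of 633643643633643643 one by one yields 633 643 643 633 344 643 633 344 643 633 643 643 633 344 643 633 344 643; concatenated:

633643643633344643633344643633643643633344643633344643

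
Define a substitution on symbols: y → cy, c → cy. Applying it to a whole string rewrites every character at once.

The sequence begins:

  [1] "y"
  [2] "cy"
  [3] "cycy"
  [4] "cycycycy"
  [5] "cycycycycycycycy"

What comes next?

cycycycycycycycycycycycycycycycy

φ(cycycycycycycycy) expands symbol-by-symbol to cy cy cy cy cy cy cy cy cy cy cy cy cy cy cy cy; joining the 16 pieces gives the next term.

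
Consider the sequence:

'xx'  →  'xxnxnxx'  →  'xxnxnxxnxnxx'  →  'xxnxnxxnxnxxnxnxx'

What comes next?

xxnxnxxnxnxxnxnxxnxnxx

Every step adds nxnxx to the end: s(k+1) = s(k)·nxnxx.
So the next term is xxnxnxxnxnxxnxnxx·nxnxx.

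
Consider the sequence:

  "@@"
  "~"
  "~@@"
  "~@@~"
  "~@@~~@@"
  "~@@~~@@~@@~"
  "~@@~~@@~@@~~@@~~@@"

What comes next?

From term 3 onward, concatenate the last term with the second-to-last: ~·@@ = ~@@, ~@@·~ = ~@@~, …
The next term joins ~@@~~@@~@@~~@@~~@@ and ~@@~~@@~@@~.

~@@~~@@~@@~~@@~~@@~@@~~@@~@@~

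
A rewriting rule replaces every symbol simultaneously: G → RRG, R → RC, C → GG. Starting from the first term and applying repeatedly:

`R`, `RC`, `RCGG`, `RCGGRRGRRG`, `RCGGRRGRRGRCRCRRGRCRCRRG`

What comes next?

RCGGRRGRRGRCRCRRGRCRCRRGRCGGRCGGRCRCRRGRCGGRCGGRCRCRRG

Replace each of the 24 characters of RCGGRRGRRGRCRCRRGRCRCRRG in place — RC GG RRG RRG RC RC RRG RC RC RRG RC GG RC GG RC RC RRG RC GG RC GG RC RC RRG — and concatenate.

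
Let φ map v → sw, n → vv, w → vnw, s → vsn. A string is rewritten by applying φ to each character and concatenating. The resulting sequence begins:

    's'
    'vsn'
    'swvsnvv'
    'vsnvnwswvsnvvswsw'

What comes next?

φ(vsnvnwswvsnvvswsw) expands symbol-by-symbol to sw vsn vv sw vv vnw vsn vnw sw vsn vv sw sw vsn vnw vsn vnw; joining the 17 pieces gives the next term.

swvsnvvswvvvnwvsnvnwswvsnvvswswvsnvnwvsnvnw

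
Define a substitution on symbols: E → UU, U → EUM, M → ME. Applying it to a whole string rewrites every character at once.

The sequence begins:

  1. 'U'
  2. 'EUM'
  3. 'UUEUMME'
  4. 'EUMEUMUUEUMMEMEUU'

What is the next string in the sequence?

UUEUMMEUUEUMMEEUMEUMUUEUMMEMEUUMEUUEUMEUM

φ(EUMEUMUUEUMMEMEUU) expands symbol-by-symbol to UU EUM ME UU EUM ME EUM EUM UU EUM ME ME UU ME UU EUM EUM; joining the 17 pieces gives the next term.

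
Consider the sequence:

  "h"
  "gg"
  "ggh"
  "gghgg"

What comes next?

gghggggh

Each term (from the third on) is the previous term followed by the one before it: term 3 = gg·h = ggh.
The next term joins gghgg and ggh.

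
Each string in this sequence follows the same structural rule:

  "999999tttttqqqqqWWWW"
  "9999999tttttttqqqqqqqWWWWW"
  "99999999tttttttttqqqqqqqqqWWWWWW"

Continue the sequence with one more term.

999999999tttttttttttqqqqqqqqqqqWWWWWWW

Reading off run lengths: 9 runs 6, 7, 8; t runs 5, 7, 9; q runs 5, 7, 9; W runs 4, 5, 6 — each is linear in n, where the shown terms are n = 3, 4, 5.
Setting n = 6 gives 9, 11, 11, 7 characters in each block.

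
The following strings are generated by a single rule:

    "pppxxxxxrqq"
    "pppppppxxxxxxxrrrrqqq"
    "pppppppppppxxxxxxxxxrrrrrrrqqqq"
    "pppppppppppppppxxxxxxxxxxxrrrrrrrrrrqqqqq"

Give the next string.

pppppppppppppppppppxxxxxxxxxxxxxrrrrrrrrrrrrrqqqqqq

Each string has the form p^{4n-1} x^{2n+3} r^{3n-2} q^{n+1} (n = 1, 2, …).
Setting n = 5 gives 19, 13, 13, 6 characters in each block.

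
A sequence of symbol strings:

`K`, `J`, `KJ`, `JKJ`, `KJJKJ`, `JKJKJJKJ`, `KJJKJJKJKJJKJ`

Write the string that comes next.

JKJKJJKJKJJKJJKJKJJKJ

From term 3 onward, concatenate the second-to-last term with the last: K·J = KJ, J·KJ = JKJ, …
So term 8 is JKJKJJKJ·KJJKJJKJKJJKJ.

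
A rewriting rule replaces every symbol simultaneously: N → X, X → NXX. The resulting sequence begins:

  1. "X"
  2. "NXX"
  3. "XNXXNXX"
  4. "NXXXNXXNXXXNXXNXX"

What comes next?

Replace each of the 17 characters of NXXXNXXNXXXNXXNXX in place — X NXX NXX NXX X NXX NXX X NXX NXX NXX X NXX NXX X NXX NXX — and concatenate.

XNXXNXXNXXXNXXNXXXNXXNXXNXXXNXXNXXXNXXNXX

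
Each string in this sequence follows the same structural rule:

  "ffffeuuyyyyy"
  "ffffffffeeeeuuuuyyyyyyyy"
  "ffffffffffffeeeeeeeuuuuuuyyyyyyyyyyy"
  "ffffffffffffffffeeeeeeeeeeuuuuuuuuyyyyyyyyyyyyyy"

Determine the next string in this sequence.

ffffffffffffffffffffeeeeeeeeeeeeeuuuuuuuuuuyyyyyyyyyyyyyyyyy

Reading off run lengths: f runs 4, 8, 12, 16; e runs 1, 4, 7, 10; u runs 2, 4, 6, 8; y runs 5, 8, 11, 14 — each is linear in n (n = 1, 2, …).
For the next term, n = 5, so the run lengths are 20, 13, 10, 17.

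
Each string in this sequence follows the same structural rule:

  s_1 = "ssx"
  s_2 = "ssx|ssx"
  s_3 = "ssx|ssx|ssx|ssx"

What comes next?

Each string is two copies of the previous one joined by '|'.
One more doubling of ssx|ssx|ssx|ssx gives the answer.

ssx|ssx|ssx|ssx|ssx|ssx|ssx|ssx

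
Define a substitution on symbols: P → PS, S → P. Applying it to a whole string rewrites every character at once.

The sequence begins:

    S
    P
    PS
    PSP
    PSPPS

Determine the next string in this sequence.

Rewriting each symbol of PSPPS: P→PS, S→P, P→PS, P→PS, S→P, which concatenates to PS P PS PS P.

PSPPSPSP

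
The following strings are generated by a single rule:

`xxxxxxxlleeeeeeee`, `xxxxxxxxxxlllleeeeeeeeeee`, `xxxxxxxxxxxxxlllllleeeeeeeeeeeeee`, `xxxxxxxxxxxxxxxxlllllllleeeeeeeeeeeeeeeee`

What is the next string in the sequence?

The n-th term is 3n+1 x's then 2n-2 l's then 3n+2 e's, where the shown terms are n = 2, 3, 4, 5.
For the next term, n = 6, so the run lengths are 19, 10, 20.

xxxxxxxxxxxxxxxxxxxlllllllllleeeeeeeeeeeeeeeeeeee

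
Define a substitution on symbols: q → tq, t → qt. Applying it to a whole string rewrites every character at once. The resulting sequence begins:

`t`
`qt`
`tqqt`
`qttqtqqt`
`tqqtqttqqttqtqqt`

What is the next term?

Applying the rule to each of the 16 symbols of tqqtqttqqttqtqqt gives the pieces qt tq tq qt tq qt qt tq tq qt qt tq qt tq tq qt, which concatenate to the answer.

qttqtqqttqqtqttqtqqtqttqqttqtqqt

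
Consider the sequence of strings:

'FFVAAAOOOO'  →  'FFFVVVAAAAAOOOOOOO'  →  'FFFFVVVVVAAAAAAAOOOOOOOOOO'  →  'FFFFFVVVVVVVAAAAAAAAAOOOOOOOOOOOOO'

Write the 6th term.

Term n consists of n+1 F's, followed by 2n-1 V's, followed by 2n+1 A's, followed by 3n+1 O's (n = 1, 2, …).
Setting n = 6 gives 7, 11, 13, 19 characters in each block.

FFFFFFFVVVVVVVVVVVAAAAAAAAAAAAAOOOOOOOOOOOOOOOOOOO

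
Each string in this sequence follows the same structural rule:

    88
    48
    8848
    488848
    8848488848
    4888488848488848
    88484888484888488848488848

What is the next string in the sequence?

488848884848884888484888484888488848488848

Each term (from the third on) is the two preceding terms concatenated in order: term 3 = 88·48 = 8848.
Continuing: 4888488848488848 · 88484888484888488848488848 gives term 8.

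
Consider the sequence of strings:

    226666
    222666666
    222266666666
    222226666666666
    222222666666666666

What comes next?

Each string has the form 2^{n} 6^{2n}, where the shown terms are n = 2, 3, 4, 5, 6.
Setting n = 7 gives 7, 14 characters in each block.

222222266666666666666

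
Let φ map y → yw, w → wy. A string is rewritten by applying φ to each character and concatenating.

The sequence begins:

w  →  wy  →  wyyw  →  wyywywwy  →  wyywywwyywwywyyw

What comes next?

wyywywwyywwywyywywwywyywwyywywwy

φ(wyywywwyywwywyyw) expands symbol-by-symbol to wy yw yw wy yw wy wy yw yw wy wy yw wy yw yw wy; joining the 16 pieces gives the next term.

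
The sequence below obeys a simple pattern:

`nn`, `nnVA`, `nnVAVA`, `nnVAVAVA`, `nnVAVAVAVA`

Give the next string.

The strings grow by a fixed suffix VA each time.
So the next term is nnVAVAVAVA·VA.

nnVAVAVAVAVA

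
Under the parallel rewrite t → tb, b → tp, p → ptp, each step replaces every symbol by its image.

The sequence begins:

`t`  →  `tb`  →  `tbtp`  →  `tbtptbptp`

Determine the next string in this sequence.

Rewriting each symbol of tbtptbptp: t→tb, b→tp, t→tb, p→ptp, t→tb, b→tp, p→ptp, t→tb, p→ptp, which concatenates to tb tp tb ptp tb tp ptp tb ptp.

tbtptbptptbtpptptbptp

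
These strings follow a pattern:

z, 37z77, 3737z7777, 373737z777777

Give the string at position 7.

Each term wraps the previous one in 37 on the left and 77 on the right.
From 373737z777777, 3 further steps: 373737z777777 → 37373737z77777777 → 3737373737z7777777777 → (answer).

373737373737z777777777777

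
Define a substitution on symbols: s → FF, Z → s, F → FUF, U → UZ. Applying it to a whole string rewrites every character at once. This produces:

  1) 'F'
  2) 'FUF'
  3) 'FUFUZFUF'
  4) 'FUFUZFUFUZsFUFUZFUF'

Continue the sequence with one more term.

φ(FUFUZFUFUZsFUFUZFUF) expands symbol-by-symbol to FUF UZ FUF UZ s FUF UZ FUF UZ s FF FUF UZ FUF UZ s FUF UZ FUF; joining the 19 pieces gives the next term.

FUFUZFUFUZsFUFUZFUFUZsFFFUFUZFUFUZsFUFUZFUF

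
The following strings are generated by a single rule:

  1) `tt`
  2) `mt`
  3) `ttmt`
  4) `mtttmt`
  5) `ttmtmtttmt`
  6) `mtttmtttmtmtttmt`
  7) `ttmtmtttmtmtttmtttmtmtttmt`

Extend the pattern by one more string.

This is a Fibonacci-style word recurrence s(k) = s(k−2)·s(k−1): e.g. tt·mt = ttmt.
So term 8 is mtttmtttmtmtttmt·ttmtmtttmtmtttmtttmtmtttmt.

mtttmtttmtmtttmtttmtmtttmtmtttmtttmtmtttmt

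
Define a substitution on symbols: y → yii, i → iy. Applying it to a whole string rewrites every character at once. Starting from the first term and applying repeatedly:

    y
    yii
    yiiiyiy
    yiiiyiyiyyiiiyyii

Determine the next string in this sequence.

Replace each of the 17 characters of yiiiyiyiyyiiiyyii in place — yii iy iy iy yii iy yii iy yii yii iy iy iy yii yii iy iy — and concatenate.

yiiiyiyiyyiiiyyiiiyyiiyiiiyiyiyyiiyiiiyiy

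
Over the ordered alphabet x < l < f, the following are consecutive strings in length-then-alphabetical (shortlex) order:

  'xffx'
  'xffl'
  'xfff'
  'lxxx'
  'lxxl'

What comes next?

lxxf

The successor of lxxl increments the rightmost position that isn't already f and resets every position after it to x.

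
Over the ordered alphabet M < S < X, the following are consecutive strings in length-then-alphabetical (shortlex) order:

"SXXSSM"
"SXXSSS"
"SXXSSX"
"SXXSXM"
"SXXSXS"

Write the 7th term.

Stepping forward 2 times from SXXSXS: SXXSXS → SXXSXX, then the target.

SXXXMM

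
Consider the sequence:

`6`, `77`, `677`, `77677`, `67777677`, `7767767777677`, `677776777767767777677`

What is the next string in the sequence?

7767767777677677776777767767777677

This is a Fibonacci-style word recurrence s(k) = s(k−2)·s(k−1): e.g. 6·77 = 677.
The next term joins 7767767777677 and 677776777767767777677.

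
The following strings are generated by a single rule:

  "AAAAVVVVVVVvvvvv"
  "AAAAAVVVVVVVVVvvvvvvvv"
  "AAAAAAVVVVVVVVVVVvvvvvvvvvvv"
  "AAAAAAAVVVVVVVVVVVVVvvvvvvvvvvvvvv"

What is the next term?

Term n consists of n+2 A's, followed by 2n+3 V's, followed by 3n-1 v's, where the shown terms are n = 2, 3, 4, 5.
Setting n = 6 gives 8, 15, 17 characters in each block.

AAAAAAAAVVVVVVVVVVVVVVVvvvvvvvvvvvvvvvvv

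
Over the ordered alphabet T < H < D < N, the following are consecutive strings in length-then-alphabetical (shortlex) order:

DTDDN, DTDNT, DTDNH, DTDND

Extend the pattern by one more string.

The successor of DTDND increments the rightmost position that isn't already N and resets every position after it to T.

DTDNN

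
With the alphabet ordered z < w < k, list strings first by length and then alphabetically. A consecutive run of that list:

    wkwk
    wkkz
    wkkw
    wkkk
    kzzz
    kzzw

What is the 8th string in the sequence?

kzwz

Stepping forward 2 times from kzzw: kzzw → kzzk, then the target.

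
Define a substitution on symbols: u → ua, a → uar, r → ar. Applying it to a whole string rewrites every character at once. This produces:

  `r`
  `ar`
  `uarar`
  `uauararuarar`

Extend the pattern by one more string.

uauaruauararuararuauararuarar

Rewriting each symbol of uauararuarar: u→ua, a→uar, u→ua, a→uar, r→ar, a→uar, r→ar, u→ua, a→uar, r→ar, a→uar, r→ar, which concatenates to ua uar ua uar ar uar ar ua uar ar uar ar.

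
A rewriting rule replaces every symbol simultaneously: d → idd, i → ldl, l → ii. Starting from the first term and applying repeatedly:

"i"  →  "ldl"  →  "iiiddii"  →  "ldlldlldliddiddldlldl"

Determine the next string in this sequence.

Rewriting the 21 symbols of ldlldlldliddiddldlldl one by one yields ii idd ii ii idd ii ii idd ii ldl idd idd ldl idd idd ii idd ii ii idd ii; concatenated:

iiiddiiiiiddiiiiiddiildliddiddldliddiddiiiddiiiiiddii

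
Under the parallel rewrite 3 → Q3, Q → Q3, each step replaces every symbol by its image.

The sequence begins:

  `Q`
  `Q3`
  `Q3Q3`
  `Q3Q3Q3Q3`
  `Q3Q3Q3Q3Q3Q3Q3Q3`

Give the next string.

Q3Q3Q3Q3Q3Q3Q3Q3Q3Q3Q3Q3Q3Q3Q3Q3

Applying the rule to each of the 16 symbols of Q3Q3Q3Q3Q3Q3Q3Q3 gives the pieces Q3 Q3 Q3 Q3 Q3 Q3 Q3 Q3 Q3 Q3 Q3 Q3 Q3 Q3 Q3 Q3, which concatenate to the answer.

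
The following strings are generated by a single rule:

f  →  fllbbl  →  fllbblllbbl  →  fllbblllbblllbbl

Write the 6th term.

fllbblllbblllbblllbblllbbl

The strings grow by a fixed suffix llbbl each time.
From fllbblllbblllbbl, 2 further steps: fllbblllbblllbbl → fllbblllbblllbblllbbl → (answer).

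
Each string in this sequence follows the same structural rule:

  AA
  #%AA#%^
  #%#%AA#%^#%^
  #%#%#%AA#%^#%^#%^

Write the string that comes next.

s(k+1) = #%·s(k)·#%^, so each term gains #% as a prefix and #%^ as a suffix.
Applying this once more to #%#%#%AA#%^#%^#%^:

#%#%#%#%AA#%^#%^#%^#%^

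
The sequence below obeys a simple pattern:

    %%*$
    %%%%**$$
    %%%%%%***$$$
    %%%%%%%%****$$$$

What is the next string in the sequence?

%%%%%%%%%%*****$$$$$

Reading off run lengths: % runs 2, 4, 6, 8; * runs 1, 2, 3, 4; $ runs 1, 2, 3, 4 — each is linear in n (n = 1, 2, …).
At n = 5 the blocks have lengths 10, 5, 5.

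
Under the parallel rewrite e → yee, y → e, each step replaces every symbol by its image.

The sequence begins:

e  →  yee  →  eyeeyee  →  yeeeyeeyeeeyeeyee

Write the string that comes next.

Replace each of the 17 characters of yeeeyeeyeeeyeeyee in place — e yee yee yee e yee yee e yee yee yee e yee yee e yee yee — and concatenate.

eyeeyeeyeeeyeeyeeeyeeyeeyeeeyeeyeeeyeeyee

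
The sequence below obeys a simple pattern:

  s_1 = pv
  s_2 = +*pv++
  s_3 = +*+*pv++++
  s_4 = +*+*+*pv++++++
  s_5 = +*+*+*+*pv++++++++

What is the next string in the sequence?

+*+*+*+*+*pv++++++++++

Each term wraps the previous one in +* on the left and ++ on the right.
So the next term is +*·+*+*+*+*pv++++++++·++.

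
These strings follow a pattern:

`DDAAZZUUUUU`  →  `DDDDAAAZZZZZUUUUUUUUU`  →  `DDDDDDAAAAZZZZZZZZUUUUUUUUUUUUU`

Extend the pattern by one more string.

Reading off run lengths: D runs 2, 4, 6; A runs 2, 3, 4; Z runs 2, 5, 8; U runs 5, 9, 13 — each is linear in n (n = 1, 2, …).
At n = 4 the blocks have lengths 8, 5, 11, 17.

DDDDDDDDAAAAAZZZZZZZZZZZUUUUUUUUUUUUUUUUU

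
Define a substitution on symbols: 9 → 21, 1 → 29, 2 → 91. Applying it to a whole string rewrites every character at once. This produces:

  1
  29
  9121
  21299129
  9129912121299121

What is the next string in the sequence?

21299121212991299129912121299129

Replace each of the 16 characters of 9129912121299121 in place — 21 29 91 21 21 29 91 29 91 29 91 21 21 29 91 29 — and concatenate.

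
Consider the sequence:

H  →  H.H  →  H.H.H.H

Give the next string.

Each string is two copies of the previous one joined by '.'.
Doubling H.H.H.H with '.' between the halves:

H.H.H.H.H.H.H.H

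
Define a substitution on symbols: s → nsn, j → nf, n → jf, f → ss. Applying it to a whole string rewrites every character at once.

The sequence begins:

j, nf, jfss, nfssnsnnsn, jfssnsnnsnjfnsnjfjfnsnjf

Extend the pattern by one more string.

nfssnsnnsnjfnsnjfjfnsnjfnfssjfnsnjfnfssnfssjfnsnjfnfss

φ(jfssnsnnsnjfnsnjfjfnsnjf) expands symbol-by-symbol to nf ss nsn nsn jf nsn jf jf nsn jf nf ss jf nsn jf nf ss nf ss jf nsn jf nf ss; joining the 24 pieces gives the next term.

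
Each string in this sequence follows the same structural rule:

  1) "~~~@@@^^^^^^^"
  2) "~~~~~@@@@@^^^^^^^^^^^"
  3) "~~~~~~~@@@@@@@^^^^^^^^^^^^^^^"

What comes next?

Term n consists of 2n-1 ~'s, followed by 2n-1 @'s, followed by 4n-1 ^'s, where the shown terms are n = 2, 3, 4.
For the next term, n = 5, so the run lengths are 9, 9, 19.

~~~~~~~~~@@@@@@@@@^^^^^^^^^^^^^^^^^^^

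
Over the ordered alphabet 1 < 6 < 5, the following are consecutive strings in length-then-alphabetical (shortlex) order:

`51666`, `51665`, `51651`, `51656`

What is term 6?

51511

Advancing 2 positions from 51656 through 51656 → 51655 reaches term 6.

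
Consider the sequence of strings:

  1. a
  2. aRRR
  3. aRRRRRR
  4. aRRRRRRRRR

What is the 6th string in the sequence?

aRRRRRRRRRRRRRRR

Each term is the previous one with RRR appended.
From aRRRRRRRRR, 2 further steps: aRRRRRRRRR → aRRRRRRRRRRRR → (answer).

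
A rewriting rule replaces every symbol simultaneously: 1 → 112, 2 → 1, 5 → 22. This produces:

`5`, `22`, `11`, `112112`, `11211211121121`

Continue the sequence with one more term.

Rewriting the 14 symbols of 11211211121121 one by one yields 112 112 1 112 112 1 112 112 112 1 112 112 1 112; concatenated:

1121121112112111211211211121121112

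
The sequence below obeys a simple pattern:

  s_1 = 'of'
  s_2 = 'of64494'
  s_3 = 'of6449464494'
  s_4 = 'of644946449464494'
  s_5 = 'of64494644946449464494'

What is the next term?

The strings grow by a fixed suffix 64494 each time.
So the next term is of64494644946449464494·64494.

of6449464494644946449464494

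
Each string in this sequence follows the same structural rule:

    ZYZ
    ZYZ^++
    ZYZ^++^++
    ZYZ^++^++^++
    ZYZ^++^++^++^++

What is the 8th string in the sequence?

ZYZ^++^++^++^++^++^++^++

The strings grow by a fixed suffix ^++ each time.
From ZYZ^++^++^++^++, 3 further steps: ZYZ^++^++^++^++ → ZYZ^++^++^++^++^++ → ZYZ^++^++^++^++^++^++ → (answer).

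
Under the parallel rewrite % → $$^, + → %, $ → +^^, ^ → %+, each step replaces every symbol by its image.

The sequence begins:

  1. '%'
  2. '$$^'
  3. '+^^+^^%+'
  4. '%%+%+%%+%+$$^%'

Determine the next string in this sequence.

Applying the rule to each of the 14 symbols of %%+%+%%+%+$$^% gives the pieces $$^ $$^ % $$^ % $$^ $$^ % $$^ % +^^ +^^ %+ $$^, which concatenate to the answer.

$$^$$^%$$^%$$^$$^%$$^%+^^+^^%+$$^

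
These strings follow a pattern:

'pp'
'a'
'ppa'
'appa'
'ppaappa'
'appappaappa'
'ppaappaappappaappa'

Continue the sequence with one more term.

appappaappappaappaappappaappa

From term 3 onward, concatenate the second-to-last term with the last: pp·a = ppa, a·ppa = appa, …
So term 8 is appappaappa·ppaappaappappaappa.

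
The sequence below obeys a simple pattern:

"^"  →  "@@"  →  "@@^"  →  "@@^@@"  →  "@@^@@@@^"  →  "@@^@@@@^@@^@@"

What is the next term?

From term 3 onward, concatenate the last term with the second-to-last: @@·^ = @@^, @@^·@@ = @@^@@, …
Continuing: @@^@@@@^@@^@@ · @@^@@@@^ gives term 7.

@@^@@@@^@@^@@@@^@@@@^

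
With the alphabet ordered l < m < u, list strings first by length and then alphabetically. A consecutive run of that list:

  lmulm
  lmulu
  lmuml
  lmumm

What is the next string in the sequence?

lmumu

The successor of lmumm increments the rightmost position that isn't already u and resets every position after it to l.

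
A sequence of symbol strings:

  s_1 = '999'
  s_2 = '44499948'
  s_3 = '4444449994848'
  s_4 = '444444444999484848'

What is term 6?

4444444444444449994848484848

s(k+1) = 444·s(k)·48, so each term gains 444 as a prefix and 48 as a suffix.
From 444444444999484848, 2 further steps: 444444444999484848 → 44444444444499948484848 → (answer).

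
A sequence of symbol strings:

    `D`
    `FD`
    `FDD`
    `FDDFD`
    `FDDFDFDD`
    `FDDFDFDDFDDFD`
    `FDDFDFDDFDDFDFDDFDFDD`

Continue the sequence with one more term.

FDDFDFDDFDDFDFDDFDFDDFDDFDFDDFDDFD

From term 3 onward, concatenate the last term with the second-to-last: FD·D = FDD, FDD·FD = FDDFD, …
Continuing: FDDFDFDDFDDFDFDDFDFDD · FDDFDFDDFDDFD gives term 8.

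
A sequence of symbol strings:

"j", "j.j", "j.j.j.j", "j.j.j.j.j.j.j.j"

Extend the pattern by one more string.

j.j.j.j.j.j.j.j.j.j.j.j.j.j.j.j

Every step duplicates the string with '.' between the halves.
One more doubling of j.j.j.j.j.j.j.j gives the answer.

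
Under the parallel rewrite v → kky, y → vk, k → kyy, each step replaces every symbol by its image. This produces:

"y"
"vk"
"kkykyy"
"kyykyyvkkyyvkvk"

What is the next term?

Applying the rule to each of the 15 symbols of kyykyyvkkyyvkvk gives the pieces kyy vk vk kyy vk vk kky kyy kyy vk vk kky kyy kky kyy, which concatenate to the answer.

kyyvkvkkyyvkvkkkykyykyyvkvkkkykyykkykyy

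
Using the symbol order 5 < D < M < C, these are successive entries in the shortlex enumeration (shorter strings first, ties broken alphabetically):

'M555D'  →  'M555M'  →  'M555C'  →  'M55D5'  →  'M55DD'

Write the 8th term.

Continuing the enumeration 3 steps past M55DD: M55DD → M55DM → M55DC → (answer).

M55M5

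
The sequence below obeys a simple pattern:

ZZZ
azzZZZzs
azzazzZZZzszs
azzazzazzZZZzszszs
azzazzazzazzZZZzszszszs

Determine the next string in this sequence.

s(k+1) = azz·s(k)·zs, so each term gains azz as a prefix and zs as a suffix.
One more step from azzazzazzazzZZZzszszszs gives the answer.

azzazzazzazzazzZZZzszszszszs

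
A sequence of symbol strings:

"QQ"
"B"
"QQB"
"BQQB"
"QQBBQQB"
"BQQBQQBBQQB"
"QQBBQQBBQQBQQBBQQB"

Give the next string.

This is a Fibonacci-style word recurrence s(k) = s(k−2)·s(k−1): e.g. QQ·B = QQB.
So term 8 is BQQBQQBBQQB·QQBBQQBBQQBQQBBQQB.

BQQBQQBBQQBQQBBQQBBQQBQQBBQQB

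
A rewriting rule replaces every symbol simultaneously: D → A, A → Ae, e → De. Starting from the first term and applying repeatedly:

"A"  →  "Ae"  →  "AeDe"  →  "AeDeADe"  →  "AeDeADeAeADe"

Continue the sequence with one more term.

Rewriting each symbol of AeDeADeAeADe: A→Ae, e→De, D→A, e→De, A→Ae, D→A, e→De, A→Ae, e→De, A→Ae, D→A, e→De, which concatenates to Ae De A De Ae A De Ae De Ae A De.

AeDeADeAeADeAeDeAeADe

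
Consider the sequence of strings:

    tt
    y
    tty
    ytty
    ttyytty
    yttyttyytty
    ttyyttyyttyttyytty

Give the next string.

This is a Fibonacci-style word recurrence s(k) = s(k−2)·s(k−1): e.g. tt·y = tty.
So term 8 is yttyttyytty·ttyyttyyttyttyytty.

yttyttyyttyttyyttyyttyttyytty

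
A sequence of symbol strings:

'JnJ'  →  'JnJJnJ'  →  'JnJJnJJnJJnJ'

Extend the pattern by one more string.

Each string is two copies of the previous one concatenated.
Doubling JnJJnJJnJJnJ:

JnJJnJJnJJnJJnJJnJJnJJnJ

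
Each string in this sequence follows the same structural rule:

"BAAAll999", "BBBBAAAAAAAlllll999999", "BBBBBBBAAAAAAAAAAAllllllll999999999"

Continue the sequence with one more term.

BBBBBBBBBBAAAAAAAAAAAAAAAlllllllllll999999999999

Each string has the form B^{3n-2} A^{4n-1} l^{3n-1} 9^{3n} (n = 1, 2, …).
At n = 4 the blocks have lengths 10, 15, 11, 12.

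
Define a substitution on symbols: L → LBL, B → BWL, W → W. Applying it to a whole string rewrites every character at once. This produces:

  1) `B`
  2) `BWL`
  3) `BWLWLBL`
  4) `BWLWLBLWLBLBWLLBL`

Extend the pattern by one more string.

BWLWLBLWLBLBWLLBLWLBLBWLLBLBWLWLBLLBLBWLLBL

Replace each of the 17 characters of BWLWLBLWLBLBWLLBL in place — BWL W LBL W LBL BWL LBL W LBL BWL LBL BWL W LBL LBL BWL LBL — and concatenate.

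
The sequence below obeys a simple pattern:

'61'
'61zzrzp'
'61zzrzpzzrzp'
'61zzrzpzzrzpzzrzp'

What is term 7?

Every step adds zzrzp to the end: s(k+1) = s(k)·zzrzp.
From 61zzrzpzzrzpzzrzp, 3 further steps: 61zzrzpzzrzpzzrzp → 61zzrzpzzrzpzzrzpzzrzp → 61zzrzpzzrzpzzrzpzzrzpzzrzp → (answer).

61zzrzpzzrzpzzrzpzzrzpzzrzpzzrzp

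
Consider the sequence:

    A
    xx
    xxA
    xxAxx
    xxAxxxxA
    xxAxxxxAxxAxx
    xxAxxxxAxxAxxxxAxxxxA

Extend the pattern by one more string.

xxAxxxxAxxAxxxxAxxxxAxxAxxxxAxxAxx

Each term (from the third on) is the previous term followed by the one before it: term 3 = xx·A = xxA.
So term 8 is xxAxxxxAxxAxxxxAxxxxA·xxAxxxxAxxAxx.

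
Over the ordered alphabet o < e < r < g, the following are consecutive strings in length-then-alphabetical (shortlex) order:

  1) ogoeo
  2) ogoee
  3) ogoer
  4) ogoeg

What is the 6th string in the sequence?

Advancing 2 positions from ogoeg through ogoeg → ogoro reaches term 6.

ogore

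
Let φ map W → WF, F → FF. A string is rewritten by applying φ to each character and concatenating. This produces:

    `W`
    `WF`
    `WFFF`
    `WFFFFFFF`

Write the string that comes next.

WFFFFFFFFFFFFFFF

Apply φ to WFFFFFFF symbol by symbol: W→WF, F→FF, F→FF, F→FF, F→FF, F→FF, F→FF, F→FF; joined: WF FF FF FF FF FF FF FF.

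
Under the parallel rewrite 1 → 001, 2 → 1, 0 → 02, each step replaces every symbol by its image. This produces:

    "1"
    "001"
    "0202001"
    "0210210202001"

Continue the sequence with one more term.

Rewriting the 13 symbols of 0210210202001 one by one yields 02 1 001 02 1 001 02 1 02 1 02 02 001; concatenated:

0210010210010210210202001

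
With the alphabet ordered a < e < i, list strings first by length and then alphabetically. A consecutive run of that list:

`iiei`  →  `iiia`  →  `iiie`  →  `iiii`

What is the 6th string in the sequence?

aaaae

Continuing the enumeration 2 steps past iiii: iiii → aaaaa → (answer).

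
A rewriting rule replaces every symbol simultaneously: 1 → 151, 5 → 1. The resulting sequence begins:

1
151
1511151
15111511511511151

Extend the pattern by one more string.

Rewriting the 17 symbols of 15111511511511151 one by one yields 151 1 151 151 151 1 151 151 1 151 151 1 151 151 151 1 151; concatenated:

15111511511511151151115115111511511511151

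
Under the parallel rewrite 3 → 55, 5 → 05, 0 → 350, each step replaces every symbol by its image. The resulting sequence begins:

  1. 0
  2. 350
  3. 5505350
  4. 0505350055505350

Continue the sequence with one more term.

Rewriting the 16 symbols of 0505350055505350 one by one yields 350 05 350 05 55 05 350 350 05 05 05 350 05 55 05 350; concatenated:

35005350055505350350050505350055505350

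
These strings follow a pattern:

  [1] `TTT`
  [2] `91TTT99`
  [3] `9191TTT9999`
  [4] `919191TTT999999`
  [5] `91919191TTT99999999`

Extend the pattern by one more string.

Each term wraps the previous one in 91 on the left and 99 on the right.
One more step from 91919191TTT99999999 gives the answer.

9191919191TTT9999999999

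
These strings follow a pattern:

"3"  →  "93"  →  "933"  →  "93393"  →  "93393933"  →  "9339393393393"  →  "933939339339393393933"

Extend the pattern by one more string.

9339393393393933939339339393393393

Each term (from the third on) is the previous term followed by the one before it: term 3 = 93·3 = 933.
So term 8 is 933939339339393393933·9339393393393.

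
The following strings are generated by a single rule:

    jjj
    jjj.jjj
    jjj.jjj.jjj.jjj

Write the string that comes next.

jjj.jjj.jjj.jjj.jjj.jjj.jjj.jjj

Every step duplicates the string with '.' between the halves.
One more doubling of jjj.jjj.jjj.jjj gives the answer.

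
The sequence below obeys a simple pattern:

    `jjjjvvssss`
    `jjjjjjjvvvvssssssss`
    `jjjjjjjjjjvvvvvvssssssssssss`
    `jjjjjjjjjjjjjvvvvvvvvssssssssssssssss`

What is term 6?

The n-th term is 3n+1 j's then 2n v's then 4n s's (n = 1, 2, …).
At n = 6 the blocks have lengths 19, 12, 24.

jjjjjjjjjjjjjjjjjjjvvvvvvvvvvvvssssssssssssssssssssssss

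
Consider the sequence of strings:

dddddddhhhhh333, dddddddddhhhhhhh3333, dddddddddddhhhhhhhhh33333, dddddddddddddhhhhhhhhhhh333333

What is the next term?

dddddddddddddddhhhhhhhhhhhhh3333333

Each string has the form d^{2n+1} h^{2n-1} 3^{n}, where the shown terms are n = 3, 4, 5, 6.
For the next term, n = 7, so the run lengths are 15, 13, 7.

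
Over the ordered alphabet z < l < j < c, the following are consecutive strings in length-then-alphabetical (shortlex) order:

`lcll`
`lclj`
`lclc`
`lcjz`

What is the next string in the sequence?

Treat lcjz as a base-4 numeral over the given alphabet and add one, carrying through any trailing c's.

lcjl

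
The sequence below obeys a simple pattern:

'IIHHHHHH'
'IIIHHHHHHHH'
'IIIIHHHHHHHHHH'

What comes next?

Each string has the form I^{n-1} H^{2n}, where the shown terms are n = 3, 4, 5.
Setting n = 6 gives 5, 12 characters in each block.

IIIIIHHHHHHHHHHHH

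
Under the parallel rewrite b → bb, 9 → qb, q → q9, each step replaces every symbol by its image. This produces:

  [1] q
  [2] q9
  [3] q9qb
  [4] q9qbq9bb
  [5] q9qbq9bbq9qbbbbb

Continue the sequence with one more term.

φ(q9qbq9bbq9qbbbbb) expands symbol-by-symbol to q9 qb q9 bb q9 qb bb bb q9 qb q9 bb bb bb bb bb; joining the 16 pieces gives the next term.

q9qbq9bbq9qbbbbbq9qbq9bbbbbbbbbb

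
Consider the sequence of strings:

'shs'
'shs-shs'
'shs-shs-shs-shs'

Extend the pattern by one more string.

Each string is two copies of the previous one joined by '-'.
Doubling shs-shs-shs-shs with '-' between the halves:

shs-shs-shs-shs-shs-shs-shs-shs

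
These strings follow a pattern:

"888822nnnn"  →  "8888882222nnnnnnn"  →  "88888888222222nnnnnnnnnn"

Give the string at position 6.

Reading off run lengths: 8 runs 4, 6, 8; 2 runs 2, 4, 6; n runs 4, 7, 10 — each is linear in n (n = 1, 2, …).
For term 6, n = 6, so the run lengths are 14, 12, 19.

88888888888888222222222222nnnnnnnnnnnnnnnnnnn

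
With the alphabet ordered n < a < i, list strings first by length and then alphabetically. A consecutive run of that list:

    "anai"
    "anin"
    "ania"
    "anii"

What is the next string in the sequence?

aann

The successor of anii increments the rightmost position that isn't already i and resets every position after it to n.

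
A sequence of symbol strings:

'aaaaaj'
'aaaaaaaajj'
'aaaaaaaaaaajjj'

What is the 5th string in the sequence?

The n-th term is 3n+2 a's then n j's (n = 1, 2, …).
Setting n = 5 gives 17, 5 characters in each block.

aaaaaaaaaaaaaaaaajjjjj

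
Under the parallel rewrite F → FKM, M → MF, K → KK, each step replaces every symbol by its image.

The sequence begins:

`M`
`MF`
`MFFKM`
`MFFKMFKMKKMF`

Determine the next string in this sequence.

MFFKMFKMKKMFFKMKKMFKKKKMFFKM

Rewriting each symbol of MFFKMFKMKKMF: M→MF, F→FKM, F→FKM, K→KK, M→MF, F→FKM, K→KK, M→MF, K→KK, K→KK, M→MF, F→FKM, which concatenates to MF FKM FKM KK MF FKM KK MF KK KK MF FKM.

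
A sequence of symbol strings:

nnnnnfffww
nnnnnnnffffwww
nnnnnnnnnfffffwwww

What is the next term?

nnnnnnnnnnnffffffwwwww

The n-th term is 2n+1 n's then n+1 f's then n w's, where the shown terms are n = 2, 3, 4.
Setting n = 5 gives 11, 6, 5 characters in each block.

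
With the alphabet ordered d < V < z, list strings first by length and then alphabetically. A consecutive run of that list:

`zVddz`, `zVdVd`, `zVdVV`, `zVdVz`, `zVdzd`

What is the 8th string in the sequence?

zVVdd

Continuing the enumeration 3 steps past zVdzd: zVdzd → zVdzV → zVdzz → (answer).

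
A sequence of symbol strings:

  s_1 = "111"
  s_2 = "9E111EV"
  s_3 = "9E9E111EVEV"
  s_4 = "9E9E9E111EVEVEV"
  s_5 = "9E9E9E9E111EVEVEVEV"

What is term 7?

9E9E9E9E9E9E111EVEVEVEVEVEV

Every step adds 9E to the front and EV to the end of the previous string.
From 9E9E9E9E111EVEVEVEV, 2 further steps: 9E9E9E9E111EVEVEVEV → 9E9E9E9E9E111EVEVEVEVEV → (answer).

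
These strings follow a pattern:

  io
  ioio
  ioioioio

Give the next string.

Each string is two copies of the previous one concatenated.
Doubling ioioioio:

ioioioioioioioio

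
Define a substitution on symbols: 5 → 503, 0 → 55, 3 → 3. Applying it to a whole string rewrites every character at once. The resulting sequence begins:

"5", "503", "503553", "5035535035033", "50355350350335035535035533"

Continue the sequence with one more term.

Rewriting the 26 symbols of 50355350350335035535035533 one by one yields 503 55 3 503 503 3 503 55 3 503 55 3 3 503 55 3 503 503 3 503 55 3 503 503 3 3; concatenated:

50355350350335035535035533503553503503350355350350333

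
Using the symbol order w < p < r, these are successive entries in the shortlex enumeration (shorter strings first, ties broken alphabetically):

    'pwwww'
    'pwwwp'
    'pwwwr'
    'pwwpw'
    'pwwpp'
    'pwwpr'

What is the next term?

The successor of pwwpr increments the rightmost position that isn't already r and resets every position after it to w.

pwwrw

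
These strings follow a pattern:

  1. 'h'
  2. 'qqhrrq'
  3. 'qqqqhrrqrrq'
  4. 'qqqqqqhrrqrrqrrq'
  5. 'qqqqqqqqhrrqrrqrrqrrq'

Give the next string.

qqqqqqqqqqhrrqrrqrrqrrqrrq

s(k+1) = qq·s(k)·rrq, so each term gains qq as a prefix and rrq as a suffix.
One more step from qqqqqqqqhrrqrrqrrqrrq gives the answer.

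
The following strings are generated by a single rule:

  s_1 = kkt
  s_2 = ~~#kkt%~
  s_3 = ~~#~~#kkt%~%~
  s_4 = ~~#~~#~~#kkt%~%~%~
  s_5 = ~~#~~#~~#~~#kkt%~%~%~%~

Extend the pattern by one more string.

Every step adds ~~# to the front and %~ to the end of the previous string.
One more step from ~~#~~#~~#~~#kkt%~%~%~%~ gives the answer.

~~#~~#~~#~~#~~#kkt%~%~%~%~%~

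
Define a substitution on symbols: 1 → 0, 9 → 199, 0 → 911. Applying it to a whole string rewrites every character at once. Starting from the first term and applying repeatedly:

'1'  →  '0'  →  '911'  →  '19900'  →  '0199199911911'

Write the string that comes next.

Rewriting the 13 symbols of 0199199911911 one by one yields 911 0 199 199 0 199 199 199 0 0 199 0 0; concatenated:

911019919901991991990019900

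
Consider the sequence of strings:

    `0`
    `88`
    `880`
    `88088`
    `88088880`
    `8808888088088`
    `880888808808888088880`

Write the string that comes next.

8808888088088880888808808888088088

From term 3 onward, concatenate the last term with the second-to-last: 88·0 = 880, 880·88 = 88088, …
So term 8 is 880888808808888088880·8808888088088.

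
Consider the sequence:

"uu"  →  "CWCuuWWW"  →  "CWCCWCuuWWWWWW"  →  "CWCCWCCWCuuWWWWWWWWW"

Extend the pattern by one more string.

CWCCWCCWCCWCuuWWWWWWWWWWWW

Each term wraps the previous one in CWC on the left and WWW on the right.
One more step from CWCCWCCWCuuWWWWWWWWW gives the answer.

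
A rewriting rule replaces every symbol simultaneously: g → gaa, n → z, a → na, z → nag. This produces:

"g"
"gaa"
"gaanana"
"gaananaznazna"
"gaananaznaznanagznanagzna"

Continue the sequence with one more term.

Replace each of the 25 characters of gaananaznaznanagznanagzna in place — gaa na na z na z na nag z na nag z na z na gaa nag z na z na gaa nag z na — and concatenate.

gaananaznaznanagznanagznaznagaanagznaznagaanagzna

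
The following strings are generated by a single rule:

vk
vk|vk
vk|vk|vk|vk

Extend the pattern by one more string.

vk|vk|vk|vk|vk|vk|vk|vk

Each string is two copies of the previous one joined by '|'.
One more doubling of vk|vk|vk|vk gives the answer.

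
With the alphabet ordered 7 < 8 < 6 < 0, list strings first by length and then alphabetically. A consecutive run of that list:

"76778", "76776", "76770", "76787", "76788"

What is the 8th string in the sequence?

Continuing the enumeration 3 steps past 76788: 76788 → 76786 → 76780 → (answer).

76767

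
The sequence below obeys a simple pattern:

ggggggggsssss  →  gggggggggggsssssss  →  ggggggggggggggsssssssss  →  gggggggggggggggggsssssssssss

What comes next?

ggggggggggggggggggggsssssssssssss

The n-th term is 3n+2 g's then 2n+1 s's, where the shown terms are n = 2, 3, 4, 5.
At n = 6 the blocks have lengths 20, 13.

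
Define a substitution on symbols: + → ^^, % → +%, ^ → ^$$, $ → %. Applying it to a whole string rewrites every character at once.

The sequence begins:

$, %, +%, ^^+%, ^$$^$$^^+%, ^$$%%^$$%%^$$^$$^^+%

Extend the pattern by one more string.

Applying the rule to each of the 20 symbols of ^$$%%^$$%%^$$^$$^^+% gives the pieces ^$$ % % +% +% ^$$ % % +% +% ^$$ % % ^$$ % % ^$$ ^$$ ^^ +%, which concatenate to the answer.

^$$%%+%+%^$$%%+%+%^$$%%^$$%%^$$^$$^^+%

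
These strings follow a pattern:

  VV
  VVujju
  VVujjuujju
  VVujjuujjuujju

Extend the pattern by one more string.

Every step adds ujju to the end: s(k+1) = s(k)·ujju.
Applying this once more to VVujjuujjuujju:

VVujjuujjuujjuujju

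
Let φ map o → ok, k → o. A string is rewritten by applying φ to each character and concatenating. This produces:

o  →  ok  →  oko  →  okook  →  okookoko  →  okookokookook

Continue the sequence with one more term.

Rewriting the 13 symbols of okookokookook one by one yields ok o ok ok o ok o ok ok o ok ok o; concatenated:

okookokookookokookoko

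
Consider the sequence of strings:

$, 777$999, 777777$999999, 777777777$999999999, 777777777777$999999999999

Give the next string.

Each term wraps the previous one in 777 on the left and 999 on the right.
So the next term is 777·777777777777$999999999999·999.

777777777777777$999999999999999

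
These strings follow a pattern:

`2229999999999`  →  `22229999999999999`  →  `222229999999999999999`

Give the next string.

The n-th term is n 2's then 3n+1 9's, where the shown terms are n = 3, 4, 5.
At n = 6 the blocks have lengths 6, 19.

2222229999999999999999999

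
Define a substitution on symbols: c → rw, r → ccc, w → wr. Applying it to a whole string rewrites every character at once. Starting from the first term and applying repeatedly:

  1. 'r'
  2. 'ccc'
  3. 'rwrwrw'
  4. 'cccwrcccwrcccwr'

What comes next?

rwrwrwwrcccrwrwrwwrcccrwrwrwwrccc

Replace each of the 15 characters of cccwrcccwrcccwr in place — rw rw rw wr ccc rw rw rw wr ccc rw rw rw wr ccc — and concatenate.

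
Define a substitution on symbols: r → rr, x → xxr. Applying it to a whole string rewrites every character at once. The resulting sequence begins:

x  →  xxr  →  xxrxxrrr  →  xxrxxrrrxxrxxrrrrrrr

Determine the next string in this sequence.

Rewriting the 20 symbols of xxrxxrrrxxrxxrrrrrrr one by one yields xxr xxr rr xxr xxr rr rr rr xxr xxr rr xxr xxr rr rr rr rr rr rr rr; concatenated:

xxrxxrrrxxrxxrrrrrrrxxrxxrrrxxrxxrrrrrrrrrrrrrrr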